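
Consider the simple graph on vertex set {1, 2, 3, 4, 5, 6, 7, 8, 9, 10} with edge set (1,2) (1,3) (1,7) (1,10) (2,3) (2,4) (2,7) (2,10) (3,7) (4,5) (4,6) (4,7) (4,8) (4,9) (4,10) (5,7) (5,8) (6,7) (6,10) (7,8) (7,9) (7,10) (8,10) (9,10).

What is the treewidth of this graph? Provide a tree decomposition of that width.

Each bag holds 4 vertices, so the decomposition has width 3, which upper-bounds the treewidth. For the lower bound, the 4 vertices {1, 2, 7, 10} are pairwise adjacent, and any tree decomposition puts a clique entirely inside one bag — forcing width ≥ 3. The upper and lower bounds meet at 3, so that is the treewidth.

Treewidth 3.
One such decomposition:
Bags: B1 = {4, 7, 8, 10}  B2 = {2, 4, 7, 10}  B3 = {1, 2, 7, 10}  B4 = {4, 7, 9, 10}  B5 = {4, 5, 7, 8}  B6 = {1, 2, 3, 7}  B7 = {4, 6, 7, 10}
Tree: B1–B2, B2–B3, B2–B4, B1–B5, B3–B6, B4–B7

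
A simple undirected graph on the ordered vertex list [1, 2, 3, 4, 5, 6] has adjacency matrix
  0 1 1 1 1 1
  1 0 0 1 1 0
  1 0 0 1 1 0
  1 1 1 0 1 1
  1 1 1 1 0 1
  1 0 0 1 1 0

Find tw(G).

A width-3 tree decomposition is:
Bags: B1 = {1, 3, 4, 5}  B2 = {1, 4, 5, 6}  B3 = {1, 2, 4, 5}
Tree: B1–B2, B2–B3
Every bag has size at most 4, so the width is 4 − 1 = 3 and tw(G) ≤ 3. On the other hand G contains the 4-clique {1, 2, 4, 5}. A clique must lie in a single bag of any decomposition, so no decomposition can have width below 3. Therefore the treewidth is 3.

3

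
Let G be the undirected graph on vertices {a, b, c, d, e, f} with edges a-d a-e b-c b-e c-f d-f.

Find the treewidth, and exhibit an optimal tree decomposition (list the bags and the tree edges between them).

Treewidth 2.
One such decomposition:
Bags: B1 = {a, d, f}  B2 = {a, c, f}  B3 = {a, b, c}  B4 = {a, b, e}
Tree: B1–B2, B2–B3, B3–B4

The largest bag has 3 vertices, giving width 2; this decomposition certifies tw(G) ≤ 2. Since a–d–f–c–b–e–a is a cycle in G, G is not acyclic. Forests are exactly the graphs of treewidth ≤ 1, so tw(G) ≥ 2. Hence tw(G) = 2 exactly.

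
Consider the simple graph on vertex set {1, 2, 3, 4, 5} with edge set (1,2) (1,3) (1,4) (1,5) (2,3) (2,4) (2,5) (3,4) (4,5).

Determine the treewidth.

3

A width-3 tree decomposition is:
Bags: B1 = {1, 2, 3, 4}  B2 = {1, 2, 4, 5}
Tree: B1–B2
Each bag holds 4 vertices, so the decomposition has width 3, which upper-bounds the treewidth. For the lower bound, the 4 vertices {1, 2, 3, 4} are pairwise adjacent, and any tree decomposition puts a clique entirely inside one bag — forcing width ≥ 3. The upper and lower bounds meet at 3, so that is the treewidth.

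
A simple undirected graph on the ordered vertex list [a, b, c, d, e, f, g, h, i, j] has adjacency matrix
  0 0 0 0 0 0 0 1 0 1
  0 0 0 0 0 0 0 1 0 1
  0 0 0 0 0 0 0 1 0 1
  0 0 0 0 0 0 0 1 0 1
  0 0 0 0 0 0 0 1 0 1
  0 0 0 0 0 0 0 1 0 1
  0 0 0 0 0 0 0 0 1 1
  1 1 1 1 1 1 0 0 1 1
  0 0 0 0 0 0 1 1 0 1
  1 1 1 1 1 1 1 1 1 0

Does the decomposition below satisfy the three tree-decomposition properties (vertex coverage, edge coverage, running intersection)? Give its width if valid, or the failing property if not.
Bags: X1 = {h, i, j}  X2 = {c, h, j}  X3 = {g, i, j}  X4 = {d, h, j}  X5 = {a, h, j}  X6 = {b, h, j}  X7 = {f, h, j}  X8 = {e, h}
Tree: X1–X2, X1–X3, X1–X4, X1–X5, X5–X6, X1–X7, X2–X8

A tree decomposition must satisfy three properties: every vertex lies in some bag; for every edge, both endpoints lie together in some bag; and for every vertex, the bags containing it form a connected subtree. Here edge (j,e) lies in no bag, so the decomposition is invalid.

No — edge (j,e) lies in no bag.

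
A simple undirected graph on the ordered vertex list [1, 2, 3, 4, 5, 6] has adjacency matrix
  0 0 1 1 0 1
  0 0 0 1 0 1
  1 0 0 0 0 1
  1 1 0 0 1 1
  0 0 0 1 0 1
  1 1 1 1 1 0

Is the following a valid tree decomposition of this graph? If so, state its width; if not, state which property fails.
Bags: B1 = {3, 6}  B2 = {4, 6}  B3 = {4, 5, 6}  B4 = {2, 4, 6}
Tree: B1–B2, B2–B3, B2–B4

A tree decomposition must satisfy three properties: every vertex lies in some bag; for every edge, both endpoints lie together in some bag; and for every vertex, the bags containing it form a connected subtree. Here vertex 1 appears in no bag, so the decomposition is invalid.

No — vertex 1 appears in no bag.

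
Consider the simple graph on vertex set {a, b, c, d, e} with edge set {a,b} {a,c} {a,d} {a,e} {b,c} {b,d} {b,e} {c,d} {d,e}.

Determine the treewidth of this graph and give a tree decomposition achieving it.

Each bag holds 4 vertices, so the decomposition has width 3, which upper-bounds the treewidth. For the lower bound, the 4 vertices {a, b, d, e} are pairwise adjacent, and any tree decomposition puts a clique entirely inside one bag — forcing width ≥ 3. Hence tw(G) = 3 exactly.

Treewidth 3.
One such decomposition:
Bags: B1 = {a, b, d, e}  B2 = {a, b, c, d}
Tree: B1–B2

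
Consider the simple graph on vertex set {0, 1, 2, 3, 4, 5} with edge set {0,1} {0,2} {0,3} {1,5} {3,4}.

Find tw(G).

A width-1 tree decomposition is:
Bags: B1 = {0, 2}  B2 = {0, 1}  B3 = {0, 3}  B4 = {3, 4}  B5 = {1, 5}
Tree: B1–B2, B2–B3, B3–B4, B2–B5
Each bag holds 2 vertices, so the decomposition has width 1, which upper-bounds the treewidth. G has an edge, so its treewidth is at least 1. Hence tw(G) = 1 exactly.

1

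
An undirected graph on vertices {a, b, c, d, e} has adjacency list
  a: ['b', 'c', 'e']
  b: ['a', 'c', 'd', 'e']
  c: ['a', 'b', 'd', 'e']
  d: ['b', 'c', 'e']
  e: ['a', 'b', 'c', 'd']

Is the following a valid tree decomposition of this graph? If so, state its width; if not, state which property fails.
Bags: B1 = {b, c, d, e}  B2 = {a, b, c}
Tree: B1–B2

A tree decomposition must satisfy three properties: every vertex lies in some bag; for every edge, both endpoints lie together in some bag; and for every vertex, the bags containing it form a connected subtree. Here edge (e,a) lies in no bag, so the decomposition is invalid.

No — edge (e,a) lies in no bag.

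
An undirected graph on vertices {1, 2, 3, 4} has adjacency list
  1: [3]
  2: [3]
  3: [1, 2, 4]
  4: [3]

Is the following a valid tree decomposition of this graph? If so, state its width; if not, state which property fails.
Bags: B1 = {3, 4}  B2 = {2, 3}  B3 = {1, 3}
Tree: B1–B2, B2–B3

Every vertex of G appears in some bag (union = {1, 2, 3, 4}); every edge is covered by a bag; and for each vertex v the set of bags containing v is connected in the bag tree. The decomposition is therefore valid. The largest bag has 2 vertices, so the width is 1.

Yes; width 1.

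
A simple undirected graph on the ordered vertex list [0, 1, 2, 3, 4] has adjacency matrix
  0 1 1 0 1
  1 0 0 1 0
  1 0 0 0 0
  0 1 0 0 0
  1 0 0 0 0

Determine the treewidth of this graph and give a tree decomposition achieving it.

Every bag has size at most 2, so the width is 2 − 1 = 1 and tw(G) ≤ 1. G has an edge, so its treewidth is at least 1. Hence tw(G) = 1 exactly.

Treewidth 1.
Bags: B1 = {0, 1}  B2 = {1, 3}  B3 = {0, 4}  B4 = {0, 2}
Tree: B1–B2, B1–B3, B1–B4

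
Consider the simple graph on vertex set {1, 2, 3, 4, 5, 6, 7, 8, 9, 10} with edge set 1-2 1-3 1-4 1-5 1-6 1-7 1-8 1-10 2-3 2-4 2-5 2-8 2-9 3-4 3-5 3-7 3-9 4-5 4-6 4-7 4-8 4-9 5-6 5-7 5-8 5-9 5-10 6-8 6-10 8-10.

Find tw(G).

4

A width-4 tree decomposition is:
Bags: B1 = {1, 2, 4, 5, 8}  B2 = {1, 2, 3, 4, 5}  B3 = {1, 4, 5, 6, 8}  B4 = {2, 3, 4, 5, 9}  B5 = {1, 5, 6, 8, 10}  B6 = {1, 3, 4, 5, 7}
Tree: B1–B2, B1–B3, B2–B4, B3–B5, B2–B6
Every bag has size at most 5, so the width is 5 − 1 = 4 and tw(G) ≤ 4. Conversely, {1, 5, 6, 8, 10} is a clique of size 5, and the vertices of any clique must share a bag in every tree decomposition; so some bag has ≥ 5 vertices and tw(G) ≥ 4. Hence tw(G) = 4 exactly.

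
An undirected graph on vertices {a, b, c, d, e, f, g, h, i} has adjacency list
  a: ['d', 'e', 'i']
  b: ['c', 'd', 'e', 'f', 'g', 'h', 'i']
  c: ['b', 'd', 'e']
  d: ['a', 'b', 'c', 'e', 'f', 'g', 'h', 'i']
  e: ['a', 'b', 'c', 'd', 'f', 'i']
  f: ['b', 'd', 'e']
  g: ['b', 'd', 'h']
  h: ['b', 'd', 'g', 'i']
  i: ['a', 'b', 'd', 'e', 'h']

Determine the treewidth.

A width-3 tree decomposition is:
Bags: B1 = {b, d, e, f}  B2 = {b, d, e, i}  B3 = {a, d, e, i}  B4 = {b, d, h, i}  B5 = {b, c, d, e}  B6 = {b, d, g, h}
Tree: B1–B2, B2–B3, B2–B4, B2–B5, B4–B6
The largest bag has 4 vertices, giving width 3; this decomposition certifies tw(G) ≤ 3. Conversely, {a, d, e, i} is a clique of size 4, and the vertices of any clique must share a bag in every tree decomposition; so some bag has ≥ 4 vertices and tw(G) ≥ 3. Therefore the treewidth is 3.

3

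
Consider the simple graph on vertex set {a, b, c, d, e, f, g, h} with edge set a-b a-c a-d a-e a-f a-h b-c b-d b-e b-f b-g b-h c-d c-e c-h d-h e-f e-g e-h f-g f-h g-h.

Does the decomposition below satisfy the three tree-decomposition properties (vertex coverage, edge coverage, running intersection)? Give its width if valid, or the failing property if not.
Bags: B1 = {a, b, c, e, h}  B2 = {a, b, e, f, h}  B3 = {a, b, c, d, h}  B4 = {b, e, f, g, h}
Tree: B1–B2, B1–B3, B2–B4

Checking the three conditions: (i) the bags cover all of {a, b, c, d, e, f, g, h}; (ii) for each edge, some bag contains both endpoints; (iii) the bags containing any fixed vertex form a subtree. All hold, so the decomposition is valid with width 5 − 1 = 4.

Yes; width 4.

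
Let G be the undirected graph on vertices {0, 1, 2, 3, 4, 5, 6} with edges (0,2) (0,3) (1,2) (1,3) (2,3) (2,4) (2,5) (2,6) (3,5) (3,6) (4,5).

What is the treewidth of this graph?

2

A width-2 tree decomposition is:
Bags: B1 = {0, 2, 3}  B2 = {2, 3, 5}  B3 = {2, 4, 5}  B4 = {2, 3, 6}  B5 = {1, 2, 3}
Tree: B1–B2, B2–B3, B1–B4, B1–B5
Every bag has size at most 3, so the width is 3 − 1 = 2 and tw(G) ≤ 2. For the lower bound, the 3 vertices {0, 2, 3} are pairwise adjacent, and any tree decomposition puts a clique entirely inside one bag — forcing width ≥ 2. Combining the bounds, tw(G) = 2.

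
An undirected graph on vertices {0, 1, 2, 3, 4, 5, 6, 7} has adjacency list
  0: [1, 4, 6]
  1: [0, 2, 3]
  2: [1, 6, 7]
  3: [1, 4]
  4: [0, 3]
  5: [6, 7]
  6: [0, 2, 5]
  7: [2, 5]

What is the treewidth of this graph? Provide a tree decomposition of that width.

Treewidth 2.
Bags: B1 = {0, 3, 4}  B2 = {0, 1, 3}  B3 = {0, 1, 6}  B4 = {1, 2, 6}  B5 = {2, 5, 6}  B6 = {2, 5, 7}
Tree: B1–B2, B2–B3, B3–B4, B4–B5, B5–B6

Every bag has size at most 3, so the width is 3 − 1 = 2 and tw(G) ≤ 2. The edges 4–3–1–0–4 form a cycle, so G is not a tree and its treewidth is at least 2. Therefore the treewidth is 2.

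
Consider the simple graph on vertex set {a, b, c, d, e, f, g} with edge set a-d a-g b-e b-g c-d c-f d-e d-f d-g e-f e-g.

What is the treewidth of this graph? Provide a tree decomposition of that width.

Treewidth 2.
One optimal decomposition is:
Bags: B1 = {c, d, f}  B2 = {d, e, f}  B3 = {d, e, g}  B4 = {b, e, g}  B5 = {a, d, g}
Tree: B1–B2, B2–B3, B3–B4, B3–B5

Each bag holds 3 vertices, so the decomposition has width 2, which upper-bounds the treewidth. On the other hand G contains the 3-clique {d, e, g}. A clique must lie in a single bag of any decomposition, so no decomposition can have width below 2. Hence tw(G) = 2 exactly.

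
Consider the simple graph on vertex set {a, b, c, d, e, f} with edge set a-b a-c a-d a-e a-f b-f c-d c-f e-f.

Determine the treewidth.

A width-2 tree decomposition is:
Bags: B1 = {a, e, f}  B2 = {a, b, f}  B3 = {a, c, f}  B4 = {a, c, d}
Tree: B1–B2, B1–B3, B3–B4
Each bag holds 3 vertices, so the decomposition has width 2, which upper-bounds the treewidth. On the other hand G contains the 3-clique {a, c, d}. A clique must lie in a single bag of any decomposition, so no decomposition can have width below 2. Hence tw(G) = 2 exactly.

2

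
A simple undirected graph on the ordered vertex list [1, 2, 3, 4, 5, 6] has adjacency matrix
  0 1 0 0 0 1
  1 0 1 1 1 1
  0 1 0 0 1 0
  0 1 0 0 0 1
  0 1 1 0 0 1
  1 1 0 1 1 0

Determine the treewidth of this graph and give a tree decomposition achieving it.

Treewidth 2.
One optimal decomposition is:
Bags: B1 = {1, 2, 6}  B2 = {2, 4, 6}  B3 = {2, 5, 6}  B4 = {2, 3, 5}
Tree: B1–B2, B2–B3, B3–B4

The largest bag has 3 vertices, giving width 2; this decomposition certifies tw(G) ≤ 2. On the other hand G contains the 3-clique {2, 3, 5}. A clique must lie in a single bag of any decomposition, so no decomposition can have width below 2. Hence tw(G) = 2 exactly.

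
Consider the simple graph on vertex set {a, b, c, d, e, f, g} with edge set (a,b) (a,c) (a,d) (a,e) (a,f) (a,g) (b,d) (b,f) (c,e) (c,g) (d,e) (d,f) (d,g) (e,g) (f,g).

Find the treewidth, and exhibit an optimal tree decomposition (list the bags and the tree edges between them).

Treewidth 3.
One such decomposition:
Bags: B1 = {a, d, e, g}  B2 = {a, c, e, g}  B3 = {a, d, f, g}  B4 = {a, b, d, f}
Tree: B1–B2, B1–B3, B3–B4

Each bag holds 4 vertices, so the decomposition has width 3, which upper-bounds the treewidth. For the lower bound, the 4 vertices {a, d, e, g} are pairwise adjacent, and any tree decomposition puts a clique entirely inside one bag — forcing width ≥ 3. The upper and lower bounds meet at 3, so that is the treewidth.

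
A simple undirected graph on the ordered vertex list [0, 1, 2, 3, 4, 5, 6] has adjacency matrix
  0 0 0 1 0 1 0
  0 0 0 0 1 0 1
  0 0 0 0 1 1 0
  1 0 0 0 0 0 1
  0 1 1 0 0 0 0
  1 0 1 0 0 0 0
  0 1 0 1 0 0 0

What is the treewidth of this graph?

A width-2 tree decomposition is:
Bags: B1 = {1, 3, 6}  B2 = {0, 1, 3}  B3 = {0, 1, 5}  B4 = {1, 2, 5}  B5 = {1, 2, 4}
Tree: B1–B2, B2–B3, B3–B4, B4–B5
The largest bag has 3 vertices, giving width 2; this decomposition certifies tw(G) ≤ 2. The edges 1–6–3–0–5–2–4–1 form a cycle, so G is not a tree and its treewidth is at least 2. Hence tw(G) = 2 exactly.

2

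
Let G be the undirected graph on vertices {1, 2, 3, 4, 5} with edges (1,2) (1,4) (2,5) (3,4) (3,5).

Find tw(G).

A width-2 tree decomposition is:
Bags: B1 = {1, 2, 4}  B2 = {2, 3, 4}  B3 = {2, 3, 5}
Tree: B1–B2, B2–B3
The largest bag has 3 vertices, giving width 2; this decomposition certifies tw(G) ≤ 2. Since 2–1–4–3–5–2 is a cycle in G, G is not acyclic. Forests are exactly the graphs of treewidth ≤ 1, so tw(G) ≥ 2. Therefore the treewidth is 2.

2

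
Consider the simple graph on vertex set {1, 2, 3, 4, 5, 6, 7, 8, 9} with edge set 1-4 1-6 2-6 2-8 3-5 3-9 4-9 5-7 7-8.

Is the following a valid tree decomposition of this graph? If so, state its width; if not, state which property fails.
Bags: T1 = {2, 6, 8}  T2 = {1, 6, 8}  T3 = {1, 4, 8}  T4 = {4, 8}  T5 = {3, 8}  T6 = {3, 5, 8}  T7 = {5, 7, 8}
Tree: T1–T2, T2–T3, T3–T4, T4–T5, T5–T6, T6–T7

No — vertex 9 appears in no bag.

A tree decomposition must satisfy three properties: every vertex lies in some bag; for every edge, both endpoints lie together in some bag; and for every vertex, the bags containing it form a connected subtree. Here vertex 9 appears in no bag, so the decomposition is invalid.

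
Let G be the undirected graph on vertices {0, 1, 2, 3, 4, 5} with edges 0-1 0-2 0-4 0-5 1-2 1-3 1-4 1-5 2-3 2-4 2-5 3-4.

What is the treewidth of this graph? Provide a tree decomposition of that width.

Treewidth 3.
One optimal decomposition is:
Bags: B1 = {0, 1, 2, 5}  B2 = {0, 1, 2, 4}  B3 = {1, 2, 3, 4}
Tree: B1–B2, B2–B3

The largest bag has 4 vertices, giving width 3; this decomposition certifies tw(G) ≤ 3. For the lower bound, the 4 vertices {0, 1, 2, 4} are pairwise adjacent, and any tree decomposition puts a clique entirely inside one bag — forcing width ≥ 3. The upper and lower bounds meet at 3, so that is the treewidth.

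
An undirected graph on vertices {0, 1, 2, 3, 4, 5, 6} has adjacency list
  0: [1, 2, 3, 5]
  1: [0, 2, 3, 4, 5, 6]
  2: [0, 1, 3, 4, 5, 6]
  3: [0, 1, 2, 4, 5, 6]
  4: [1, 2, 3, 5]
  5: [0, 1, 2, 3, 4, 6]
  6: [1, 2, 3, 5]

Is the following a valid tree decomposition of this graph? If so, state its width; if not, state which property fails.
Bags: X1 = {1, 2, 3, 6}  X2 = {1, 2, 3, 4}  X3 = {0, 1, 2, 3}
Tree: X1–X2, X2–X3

A tree decomposition must satisfy three properties: every vertex lies in some bag; for every edge, both endpoints lie together in some bag; and for every vertex, the bags containing it form a connected subtree. Here vertex 5 appears in no bag, so the decomposition is invalid.

No — vertex 5 appears in no bag.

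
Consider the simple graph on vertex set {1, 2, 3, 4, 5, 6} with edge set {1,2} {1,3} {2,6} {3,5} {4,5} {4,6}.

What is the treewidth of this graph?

2

A width-2 tree decomposition is:
Bags: B1 = {2, 4, 6}  B2 = {2, 4, 5}  B3 = {2, 3, 5}  B4 = {1, 2, 3}
Tree: B1–B2, B2–B3, B3–B4
The largest bag has 3 vertices, giving width 2; this decomposition certifies tw(G) ≤ 2. Since 2–6–4–5–3–1–2 is a cycle in G, G is not acyclic. Forests are exactly the graphs of treewidth ≤ 1, so tw(G) ≥ 2. Combining the bounds, tw(G) = 2.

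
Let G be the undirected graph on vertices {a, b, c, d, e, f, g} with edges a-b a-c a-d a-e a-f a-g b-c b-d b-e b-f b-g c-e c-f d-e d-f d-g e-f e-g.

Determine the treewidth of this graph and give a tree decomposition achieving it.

Each bag holds 5 vertices, so the decomposition has width 4, which upper-bounds the treewidth. On the other hand G contains the 5-clique {a, b, d, e, g}. A clique must lie in a single bag of any decomposition, so no decomposition can have width below 4. Therefore the treewidth is 4.

Treewidth 4.
Bags: B1 = {a, b, d, e, g}  B2 = {a, b, d, e, f}  B3 = {a, b, c, e, f}
Tree: B1–B2, B2–B3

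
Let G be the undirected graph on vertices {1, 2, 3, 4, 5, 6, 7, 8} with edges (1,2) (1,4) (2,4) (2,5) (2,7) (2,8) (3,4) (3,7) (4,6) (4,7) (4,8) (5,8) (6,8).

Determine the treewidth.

A width-2 tree decomposition is:
Bags: B1 = {4, 6, 8}  B2 = {2, 4, 8}  B3 = {2, 4, 7}  B4 = {3, 4, 7}  B5 = {2, 5, 8}  B6 = {1, 2, 4}
Tree: B1–B2, B2–B3, B3–B4, B2–B5, B2–B6
The largest bag has 3 vertices, giving width 2; this decomposition certifies tw(G) ≤ 2. Conversely, {2, 4, 8} is a clique of size 3, and the vertices of any clique must share a bag in every tree decomposition; so some bag has ≥ 3 vertices and tw(G) ≥ 2. Combining the bounds, tw(G) = 2.

2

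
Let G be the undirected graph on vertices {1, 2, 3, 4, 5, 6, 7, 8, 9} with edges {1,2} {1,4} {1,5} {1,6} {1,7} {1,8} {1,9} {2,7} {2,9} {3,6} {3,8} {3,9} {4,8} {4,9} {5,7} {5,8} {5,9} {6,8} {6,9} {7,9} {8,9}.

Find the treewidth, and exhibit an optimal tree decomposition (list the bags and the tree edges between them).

Each bag holds 4 vertices, so the decomposition has width 3, which upper-bounds the treewidth. On the other hand G contains the 4-clique {1, 4, 8, 9}. A clique must lie in a single bag of any decomposition, so no decomposition can have width below 3. Therefore the treewidth is 3.

Treewidth 3.
One optimal decomposition is:
Bags: B1 = {1, 4, 8, 9}  B2 = {1, 6, 8, 9}  B3 = {1, 5, 8, 9}  B4 = {1, 5, 7, 9}  B5 = {3, 6, 8, 9}  B6 = {1, 2, 7, 9}
Tree: B1–B2, B1–B3, B3–B4, B2–B5, B4–B6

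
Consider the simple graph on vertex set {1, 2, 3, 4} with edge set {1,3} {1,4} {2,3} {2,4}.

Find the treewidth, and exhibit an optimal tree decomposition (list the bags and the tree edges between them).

Treewidth 2.
Bags: B1 = {1, 3, 4}  B2 = {2, 3, 4}
Tree: B1–B2

The largest bag has 3 vertices, giving width 2; this decomposition certifies tw(G) ≤ 2. The edges 4–1–3–2–4 form a cycle, so G is not a tree and its treewidth is at least 2. Hence tw(G) = 2 exactly.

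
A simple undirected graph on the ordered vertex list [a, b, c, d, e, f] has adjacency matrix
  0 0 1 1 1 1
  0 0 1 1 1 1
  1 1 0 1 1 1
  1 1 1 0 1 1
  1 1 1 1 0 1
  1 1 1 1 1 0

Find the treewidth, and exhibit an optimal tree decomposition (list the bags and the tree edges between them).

Treewidth 4.
One such decomposition:
Bags: B1 = {b, c, d, e, f}  B2 = {a, c, d, e, f}
Tree: B1–B2

The largest bag has 5 vertices, giving width 4; this decomposition certifies tw(G) ≤ 4. Conversely, {a, c, d, e, f} is a clique of size 5, and the vertices of any clique must share a bag in every tree decomposition; so some bag has ≥ 5 vertices and tw(G) ≥ 4. The upper and lower bounds meet at 4, so that is the treewidth.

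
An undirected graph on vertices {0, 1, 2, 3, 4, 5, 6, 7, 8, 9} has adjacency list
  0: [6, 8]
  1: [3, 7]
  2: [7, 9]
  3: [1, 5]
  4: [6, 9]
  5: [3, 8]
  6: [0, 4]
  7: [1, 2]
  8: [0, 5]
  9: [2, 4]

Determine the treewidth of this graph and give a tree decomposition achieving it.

Treewidth 2.
Bags: B1 = {2, 4, 9}  B2 = {2, 4, 6}  B3 = {0, 2, 6}  B4 = {0, 2, 8}  B5 = {2, 5, 8}  B6 = {2, 3, 5}  B7 = {1, 2, 3}  B8 = {1, 2, 7}
Tree: B1–B2, B2–B3, B3–B4, B4–B5, B5–B6, B6–B7, B7–B8

Every bag has size at most 3, so the width is 3 − 1 = 2 and tw(G) ≤ 2. For the lower bound, G contains the cycle 2–9–4–6–0–8–5–3–1–7–2, so G is not a forest; only forests have treewidth ≤ 1, hence tw(G) ≥ 2. The upper and lower bounds meet at 2, so that is the treewidth.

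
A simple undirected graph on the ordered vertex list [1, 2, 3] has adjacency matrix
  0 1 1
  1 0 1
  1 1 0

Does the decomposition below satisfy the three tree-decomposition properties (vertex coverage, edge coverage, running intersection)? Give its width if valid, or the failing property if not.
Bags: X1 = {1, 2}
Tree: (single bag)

A tree decomposition must satisfy three properties: every vertex lies in some bag; for every edge, both endpoints lie together in some bag; and for every vertex, the bags containing it form a connected subtree. Here vertex 3 appears in no bag, so the decomposition is invalid.

No — vertex 3 appears in no bag.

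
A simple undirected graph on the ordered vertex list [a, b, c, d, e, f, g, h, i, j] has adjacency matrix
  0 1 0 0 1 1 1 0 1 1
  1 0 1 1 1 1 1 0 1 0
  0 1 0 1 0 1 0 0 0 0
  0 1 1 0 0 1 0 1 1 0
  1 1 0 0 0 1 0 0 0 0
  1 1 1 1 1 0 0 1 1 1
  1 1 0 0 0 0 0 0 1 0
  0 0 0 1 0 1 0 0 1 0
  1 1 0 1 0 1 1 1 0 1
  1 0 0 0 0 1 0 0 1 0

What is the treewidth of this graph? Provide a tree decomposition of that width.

Every bag has size at most 4, so the width is 4 − 1 = 3 and tw(G) ≤ 3. For the lower bound, the 4 vertices {a, b, g, i} are pairwise adjacent, and any tree decomposition puts a clique entirely inside one bag — forcing width ≥ 3. Combining the bounds, tw(G) = 3.

Treewidth 3.
Bags: B1 = {a, b, f, i}  B2 = {b, d, f, i}  B3 = {a, f, i, j}  B4 = {b, c, d, f}  B5 = {a, b, e, f}  B6 = {d, f, h, i}  B7 = {a, b, g, i}
Tree: B1–B2, B1–B3, B2–B4, B1–B5, B2–B6, B1–B7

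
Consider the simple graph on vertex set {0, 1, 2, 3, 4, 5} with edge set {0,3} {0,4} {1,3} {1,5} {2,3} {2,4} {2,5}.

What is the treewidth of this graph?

A width-2 tree decomposition is:
Bags: B1 = {1, 3, 5}  B2 = {2, 3, 5}  B3 = {0, 2, 3}  B4 = {0, 2, 4}
Tree: B1–B2, B2–B3, B3–B4
Every bag has size at most 3, so the width is 3 − 1 = 2 and tw(G) ≤ 2. The edges 1–5–2–3–1 form a cycle, so G is not a tree and its treewidth is at least 2. Therefore the treewidth is 2.

2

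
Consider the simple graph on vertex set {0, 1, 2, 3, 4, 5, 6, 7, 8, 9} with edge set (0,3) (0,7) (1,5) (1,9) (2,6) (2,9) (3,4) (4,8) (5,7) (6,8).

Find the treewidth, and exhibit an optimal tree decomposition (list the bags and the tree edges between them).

Treewidth 2.
Bags: B1 = {2, 6, 9}  B2 = {1, 6, 9}  B3 = {1, 5, 6}  B4 = {5, 6, 7}  B5 = {0, 6, 7}  B6 = {0, 3, 6}  B7 = {3, 4, 6}  B8 = {4, 6, 8}
Tree: B1–B2, B2–B3, B3–B4, B4–B5, B5–B6, B6–B7, B7–B8

Each bag holds 3 vertices, so the decomposition has width 2, which upper-bounds the treewidth. The edges 6–2–9–1–5–7–0–3–4–8–6 form a cycle, so G is not a tree and its treewidth is at least 2. The upper and lower bounds meet at 2, so that is the treewidth.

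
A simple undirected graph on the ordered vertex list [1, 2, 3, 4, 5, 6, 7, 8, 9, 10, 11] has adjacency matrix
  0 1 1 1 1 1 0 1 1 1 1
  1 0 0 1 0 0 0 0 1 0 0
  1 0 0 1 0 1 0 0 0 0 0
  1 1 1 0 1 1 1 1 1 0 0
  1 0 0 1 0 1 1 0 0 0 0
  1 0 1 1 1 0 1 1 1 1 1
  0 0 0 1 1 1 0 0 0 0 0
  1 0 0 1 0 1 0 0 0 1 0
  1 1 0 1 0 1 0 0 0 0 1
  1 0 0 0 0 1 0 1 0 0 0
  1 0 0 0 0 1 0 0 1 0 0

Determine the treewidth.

A width-3 tree decomposition is:
Bags: B1 = {1, 4, 6, 8}  B2 = {1, 4, 6, 9}  B3 = {1, 4, 5, 6}  B4 = {1, 2, 4, 9}  B5 = {1, 6, 8, 10}  B6 = {4, 5, 6, 7}  B7 = {1, 3, 4, 6}  B8 = {1, 6, 9, 11}
Tree: B1–B2, B2–B3, B2–B4, B1–B5, B3–B6, B2–B7, B2–B8
The largest bag has 4 vertices, giving width 3; this decomposition certifies tw(G) ≤ 3. On the other hand G contains the 4-clique {1, 2, 4, 9}. A clique must lie in a single bag of any decomposition, so no decomposition can have width below 3. The upper and lower bounds meet at 3, so that is the treewidth.

3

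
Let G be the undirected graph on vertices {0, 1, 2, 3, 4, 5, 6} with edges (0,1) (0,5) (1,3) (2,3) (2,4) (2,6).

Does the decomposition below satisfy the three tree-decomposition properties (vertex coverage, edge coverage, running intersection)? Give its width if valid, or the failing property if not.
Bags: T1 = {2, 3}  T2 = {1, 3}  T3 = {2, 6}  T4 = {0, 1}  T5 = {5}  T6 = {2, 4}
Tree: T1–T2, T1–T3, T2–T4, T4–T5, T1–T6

No — edge (0,5) lies in no bag.

A tree decomposition must satisfy three properties: every vertex lies in some bag; for every edge, both endpoints lie together in some bag; and for every vertex, the bags containing it form a connected subtree. Here edge (0,5) lies in no bag, so the decomposition is invalid.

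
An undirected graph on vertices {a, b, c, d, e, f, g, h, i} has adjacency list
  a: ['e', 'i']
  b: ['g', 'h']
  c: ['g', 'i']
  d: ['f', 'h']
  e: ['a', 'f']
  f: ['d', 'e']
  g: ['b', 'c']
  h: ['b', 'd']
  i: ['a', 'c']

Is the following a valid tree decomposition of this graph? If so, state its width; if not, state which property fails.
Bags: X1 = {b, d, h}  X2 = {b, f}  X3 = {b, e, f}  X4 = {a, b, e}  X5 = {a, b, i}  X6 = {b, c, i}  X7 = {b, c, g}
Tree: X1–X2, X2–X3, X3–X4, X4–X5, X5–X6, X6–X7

No — edge (d,f) lies in no bag.

A tree decomposition must satisfy three properties: every vertex lies in some bag; for every edge, both endpoints lie together in some bag; and for every vertex, the bags containing it form a connected subtree. Here edge (d,f) lies in no bag, so the decomposition is invalid.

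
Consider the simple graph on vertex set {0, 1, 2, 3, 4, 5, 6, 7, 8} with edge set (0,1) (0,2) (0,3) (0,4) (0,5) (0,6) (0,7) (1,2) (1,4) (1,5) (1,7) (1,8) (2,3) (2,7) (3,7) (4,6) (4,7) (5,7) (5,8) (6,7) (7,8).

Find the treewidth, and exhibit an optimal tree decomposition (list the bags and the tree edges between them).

The largest bag has 4 vertices, giving width 3; this decomposition certifies tw(G) ≤ 3. On the other hand G contains the 4-clique {0, 1, 2, 7}. A clique must lie in a single bag of any decomposition, so no decomposition can have width below 3. The upper and lower bounds meet at 3, so that is the treewidth.

Treewidth 3.
Bags: B1 = {0, 1, 2, 7}  B2 = {0, 1, 5, 7}  B3 = {1, 5, 7, 8}  B4 = {0, 2, 3, 7}  B5 = {0, 1, 4, 7}  B6 = {0, 4, 6, 7}
Tree: B1–B2, B2–B3, B1–B4, B1–B5, B5–B6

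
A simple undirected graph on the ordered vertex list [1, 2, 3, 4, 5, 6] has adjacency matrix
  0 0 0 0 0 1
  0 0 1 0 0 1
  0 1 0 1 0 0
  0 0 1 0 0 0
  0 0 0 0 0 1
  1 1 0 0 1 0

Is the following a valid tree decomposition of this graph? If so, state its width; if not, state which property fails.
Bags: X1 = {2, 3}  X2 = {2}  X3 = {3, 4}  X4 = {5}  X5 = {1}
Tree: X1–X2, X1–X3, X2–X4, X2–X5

A tree decomposition must satisfy three properties: every vertex lies in some bag; for every edge, both endpoints lie together in some bag; and for every vertex, the bags containing it form a connected subtree. Here vertex 6 appears in no bag, so the decomposition is invalid.

No — vertex 6 appears in no bag.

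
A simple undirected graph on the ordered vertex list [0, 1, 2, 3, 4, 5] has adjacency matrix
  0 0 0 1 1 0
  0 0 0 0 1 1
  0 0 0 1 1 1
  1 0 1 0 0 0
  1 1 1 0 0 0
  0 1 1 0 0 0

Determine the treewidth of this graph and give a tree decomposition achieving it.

Treewidth 2.
One such decomposition:
Bags: B1 = {1, 2, 5}  B2 = {1, 2, 4}  B3 = {2, 3, 4}  B4 = {0, 3, 4}
Tree: B1–B2, B2–B3, B3–B4

Each bag holds 3 vertices, so the decomposition has width 2, which upper-bounds the treewidth. Since 5–1–4–2–5 is a cycle in G, G is not acyclic. Forests are exactly the graphs of treewidth ≤ 1, so tw(G) ≥ 2. The upper and lower bounds meet at 2, so that is the treewidth.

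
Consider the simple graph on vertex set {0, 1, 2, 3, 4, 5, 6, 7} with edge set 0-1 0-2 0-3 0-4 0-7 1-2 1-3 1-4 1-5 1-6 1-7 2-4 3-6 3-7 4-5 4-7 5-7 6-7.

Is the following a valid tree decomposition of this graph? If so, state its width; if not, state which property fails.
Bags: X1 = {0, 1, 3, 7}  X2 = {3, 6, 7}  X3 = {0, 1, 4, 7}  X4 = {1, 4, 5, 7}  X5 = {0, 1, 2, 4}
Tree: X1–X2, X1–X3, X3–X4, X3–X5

No — edge (1,6) lies in no bag.

A tree decomposition must satisfy three properties: every vertex lies in some bag; for every edge, both endpoints lie together in some bag; and for every vertex, the bags containing it form a connected subtree. Here edge (1,6) lies in no bag, so the decomposition is invalid.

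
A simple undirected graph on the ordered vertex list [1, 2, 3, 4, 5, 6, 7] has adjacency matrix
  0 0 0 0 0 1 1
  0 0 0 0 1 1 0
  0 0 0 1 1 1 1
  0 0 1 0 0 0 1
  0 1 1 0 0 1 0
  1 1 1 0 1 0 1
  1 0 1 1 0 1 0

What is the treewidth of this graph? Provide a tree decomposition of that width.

Treewidth 2.
One such decomposition:
Bags: B1 = {1, 6, 7}  B2 = {3, 6, 7}  B3 = {3, 5, 6}  B4 = {3, 4, 7}  B5 = {2, 5, 6}
Tree: B1–B2, B2–B3, B2–B4, B3–B5

The largest bag has 3 vertices, giving width 2; this decomposition certifies tw(G) ≤ 2. For the lower bound, the 3 vertices {3, 4, 7} are pairwise adjacent, and any tree decomposition puts a clique entirely inside one bag — forcing width ≥ 2. Combining the bounds, tw(G) = 2.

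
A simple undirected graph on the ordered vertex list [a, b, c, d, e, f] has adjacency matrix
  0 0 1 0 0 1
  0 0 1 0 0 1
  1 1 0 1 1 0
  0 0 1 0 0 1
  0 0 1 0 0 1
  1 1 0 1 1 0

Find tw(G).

2

A width-2 tree decomposition is:
Bags: B1 = {b, c, f}  B2 = {c, d, f}  B3 = {a, c, f}  B4 = {c, e, f}
Tree: B1–B2, B2–B3, B3–B4
The largest bag has 3 vertices, giving width 2; this decomposition certifies tw(G) ≤ 2. The edges b–f–d–c–b form a cycle, so G is not a tree and its treewidth is at least 2. Hence tw(G) = 2 exactly.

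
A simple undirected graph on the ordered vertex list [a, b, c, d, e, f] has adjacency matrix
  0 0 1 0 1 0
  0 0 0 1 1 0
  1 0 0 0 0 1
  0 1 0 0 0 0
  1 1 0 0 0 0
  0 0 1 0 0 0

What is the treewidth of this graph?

1

A width-1 tree decomposition is:
Bags: B1 = {b, d}  B2 = {b, e}  B3 = {a, e}  B4 = {a, c}  B5 = {c, f}
Tree: B1–B2, B2–B3, B3–B4, B4–B5
Each bag holds 2 vertices, so the decomposition has width 1, which upper-bounds the treewidth. Since G has at least one edge (e.g. d–b), it is not an edgeless graph, so tw(G) ≥ 1. Hence tw(G) = 1 exactly.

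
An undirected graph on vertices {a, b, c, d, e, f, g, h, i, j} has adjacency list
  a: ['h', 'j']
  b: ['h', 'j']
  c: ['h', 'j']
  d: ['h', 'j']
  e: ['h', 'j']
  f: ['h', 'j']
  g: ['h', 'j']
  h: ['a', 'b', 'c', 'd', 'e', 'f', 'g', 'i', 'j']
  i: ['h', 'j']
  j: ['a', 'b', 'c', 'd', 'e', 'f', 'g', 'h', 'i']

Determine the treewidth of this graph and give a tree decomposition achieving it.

Every bag has size at most 3, so the width is 3 − 1 = 2 and tw(G) ≤ 2. Conversely, {d, h, j} is a clique of size 3, and the vertices of any clique must share a bag in every tree decomposition; so some bag has ≥ 3 vertices and tw(G) ≥ 2. Therefore the treewidth is 2.

Treewidth 2.
One such decomposition:
Bags: B1 = {d, h, j}  B2 = {b, h, j}  B3 = {a, h, j}  B4 = {f, h, j}  B5 = {e, h, j}  B6 = {h, i, j}  B7 = {g, h, j}  B8 = {c, h, j}
Tree: B1–B2, B2–B3, B2–B4, B1–B5, B4–B6, B6–B7, B6–B8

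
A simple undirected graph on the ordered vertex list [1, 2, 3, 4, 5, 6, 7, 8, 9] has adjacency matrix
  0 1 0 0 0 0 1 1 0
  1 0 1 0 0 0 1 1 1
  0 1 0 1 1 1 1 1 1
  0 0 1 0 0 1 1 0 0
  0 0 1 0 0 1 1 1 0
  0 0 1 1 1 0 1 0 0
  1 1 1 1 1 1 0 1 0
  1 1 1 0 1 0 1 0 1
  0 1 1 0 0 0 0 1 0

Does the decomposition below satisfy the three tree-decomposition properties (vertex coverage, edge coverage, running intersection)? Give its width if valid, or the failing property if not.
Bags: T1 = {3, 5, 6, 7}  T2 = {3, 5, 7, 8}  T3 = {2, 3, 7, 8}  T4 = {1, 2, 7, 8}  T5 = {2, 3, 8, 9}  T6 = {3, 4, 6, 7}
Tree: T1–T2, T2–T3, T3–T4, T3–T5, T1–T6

Yes; width 3.

Every vertex of G appears in some bag (union = {1, 2, 3, 4, 5, 6, 7, 8, 9}); every edge is covered by a bag; and for each vertex v the set of bags containing v is connected in the bag tree. The decomposition is therefore valid. The largest bag has 4 vertices, so the width is 3.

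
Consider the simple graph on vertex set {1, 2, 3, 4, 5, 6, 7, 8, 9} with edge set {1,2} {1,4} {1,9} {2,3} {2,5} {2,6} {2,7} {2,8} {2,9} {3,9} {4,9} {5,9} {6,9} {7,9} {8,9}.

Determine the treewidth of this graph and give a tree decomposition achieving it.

Treewidth 2.
Bags: B1 = {2, 8, 9}  B2 = {2, 3, 9}  B3 = {2, 6, 9}  B4 = {2, 7, 9}  B5 = {2, 5, 9}  B6 = {1, 2, 9}  B7 = {1, 4, 9}
Tree: B1–B2, B1–B3, B2–B4, B2–B5, B1–B6, B6–B7

The largest bag has 3 vertices, giving width 2; this decomposition certifies tw(G) ≤ 2. Conversely, {1, 2, 9} is a clique of size 3, and the vertices of any clique must share a bag in every tree decomposition; so some bag has ≥ 3 vertices and tw(G) ≥ 2. Combining the bounds, tw(G) = 2.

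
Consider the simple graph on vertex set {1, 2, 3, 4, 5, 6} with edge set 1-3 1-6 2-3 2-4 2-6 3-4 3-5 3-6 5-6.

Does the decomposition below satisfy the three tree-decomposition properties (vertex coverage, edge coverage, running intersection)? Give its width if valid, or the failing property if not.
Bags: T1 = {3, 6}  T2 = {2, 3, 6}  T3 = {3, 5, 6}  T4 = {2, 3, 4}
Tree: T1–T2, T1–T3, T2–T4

A tree decomposition must satisfy three properties: every vertex lies in some bag; for every edge, both endpoints lie together in some bag; and for every vertex, the bags containing it form a connected subtree. Here vertex 1 appears in no bag, so the decomposition is invalid.

No — vertex 1 appears in no bag.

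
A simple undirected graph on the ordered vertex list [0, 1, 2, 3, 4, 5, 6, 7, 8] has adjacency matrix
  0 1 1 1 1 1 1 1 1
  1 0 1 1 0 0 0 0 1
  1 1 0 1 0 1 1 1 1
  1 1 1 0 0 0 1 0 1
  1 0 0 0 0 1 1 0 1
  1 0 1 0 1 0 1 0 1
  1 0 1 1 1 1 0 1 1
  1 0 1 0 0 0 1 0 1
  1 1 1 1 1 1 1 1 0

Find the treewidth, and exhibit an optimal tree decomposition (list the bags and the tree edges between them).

Each bag holds 5 vertices, so the decomposition has width 4, which upper-bounds the treewidth. For the lower bound, the 5 vertices {0, 1, 2, 3, 8} are pairwise adjacent, and any tree decomposition puts a clique entirely inside one bag — forcing width ≥ 4. The upper and lower bounds meet at 4, so that is the treewidth.

Treewidth 4.
One optimal decomposition is:
Bags: B1 = {0, 2, 5, 6, 8}  B2 = {0, 4, 5, 6, 8}  B3 = {0, 2, 3, 6, 8}  B4 = {0, 1, 2, 3, 8}  B5 = {0, 2, 6, 7, 8}
Tree: B1–B2, B1–B3, B3–B4, B3–B5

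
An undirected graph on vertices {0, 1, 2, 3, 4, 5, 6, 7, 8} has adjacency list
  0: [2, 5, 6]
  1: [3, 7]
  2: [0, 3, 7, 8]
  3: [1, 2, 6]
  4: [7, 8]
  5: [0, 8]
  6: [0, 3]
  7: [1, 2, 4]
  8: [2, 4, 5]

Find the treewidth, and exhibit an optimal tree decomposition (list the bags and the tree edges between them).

Treewidth 3.
One such decomposition:
Bags: B1 = {0, 5, 6, 8}  B2 = {0, 2, 6, 8}  B3 = {2, 3, 6, 8}  B4 = {2, 3, 4, 8}  B5 = {2, 3, 4, 7}  B6 = {1, 3, 4, 7}
Tree: B1–B2, B2–B3, B3–B4, B4–B5, B5–B6

Each bag holds 4 vertices, so the decomposition has width 3, which upper-bounds the treewidth. For the lower bound: the 4 vertex sets {0,5,6}, {8}, {2}, {1,3,4,7} are disjoint, each induces a connected subgraph, and every pair is joined by at least one edge of G. Contracting each set to a single vertex therefore yields K_{4} as a minor, and since treewidth is minor-monotone, tw(G) ≥ tw(K_{4}) = 3. Hence tw(G) = 3 exactly.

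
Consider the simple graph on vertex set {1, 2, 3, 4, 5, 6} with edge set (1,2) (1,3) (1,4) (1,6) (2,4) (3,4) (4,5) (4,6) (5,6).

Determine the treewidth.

2

A width-2 tree decomposition is:
Bags: B1 = {1, 3, 4}  B2 = {1, 4, 6}  B3 = {1, 2, 4}  B4 = {4, 5, 6}
Tree: B1–B2, B1–B3, B2–B4
Each bag holds 3 vertices, so the decomposition has width 2, which upper-bounds the treewidth. Conversely, {1, 2, 4} is a clique of size 3, and the vertices of any clique must share a bag in every tree decomposition; so some bag has ≥ 3 vertices and tw(G) ≥ 2. Therefore the treewidth is 2.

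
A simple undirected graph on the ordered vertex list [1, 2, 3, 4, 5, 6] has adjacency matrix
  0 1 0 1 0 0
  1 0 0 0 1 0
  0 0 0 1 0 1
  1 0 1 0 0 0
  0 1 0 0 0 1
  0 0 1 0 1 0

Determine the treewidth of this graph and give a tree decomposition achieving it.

Treewidth 2.
Bags: B1 = {3, 4, 6}  B2 = {1, 4, 6}  B3 = {1, 2, 6}  B4 = {2, 5, 6}
Tree: B1–B2, B2–B3, B3–B4

Each bag holds 3 vertices, so the decomposition has width 2, which upper-bounds the treewidth. Since 6–3–4–1–2–5–6 is a cycle in G, G is not acyclic. Forests are exactly the graphs of treewidth ≤ 1, so tw(G) ≥ 2. The upper and lower bounds meet at 2, so that is the treewidth.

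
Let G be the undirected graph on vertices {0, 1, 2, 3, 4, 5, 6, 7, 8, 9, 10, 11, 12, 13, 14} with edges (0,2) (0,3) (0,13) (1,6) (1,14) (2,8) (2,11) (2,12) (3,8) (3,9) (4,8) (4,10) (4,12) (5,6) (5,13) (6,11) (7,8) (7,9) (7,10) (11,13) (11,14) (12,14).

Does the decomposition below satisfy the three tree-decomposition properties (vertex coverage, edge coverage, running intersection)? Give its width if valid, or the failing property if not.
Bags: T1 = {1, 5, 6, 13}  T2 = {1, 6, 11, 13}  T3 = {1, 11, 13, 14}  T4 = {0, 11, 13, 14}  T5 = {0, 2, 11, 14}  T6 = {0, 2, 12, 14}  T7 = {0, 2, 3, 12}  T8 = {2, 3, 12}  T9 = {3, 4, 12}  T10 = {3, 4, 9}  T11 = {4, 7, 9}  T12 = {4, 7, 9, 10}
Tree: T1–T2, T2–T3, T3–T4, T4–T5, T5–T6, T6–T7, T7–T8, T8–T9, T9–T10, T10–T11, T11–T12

A tree decomposition must satisfy three properties: every vertex lies in some bag; for every edge, both endpoints lie together in some bag; and for every vertex, the bags containing it form a connected subtree. Here vertex 8 appears in no bag, so the decomposition is invalid.

No — vertex 8 appears in no bag.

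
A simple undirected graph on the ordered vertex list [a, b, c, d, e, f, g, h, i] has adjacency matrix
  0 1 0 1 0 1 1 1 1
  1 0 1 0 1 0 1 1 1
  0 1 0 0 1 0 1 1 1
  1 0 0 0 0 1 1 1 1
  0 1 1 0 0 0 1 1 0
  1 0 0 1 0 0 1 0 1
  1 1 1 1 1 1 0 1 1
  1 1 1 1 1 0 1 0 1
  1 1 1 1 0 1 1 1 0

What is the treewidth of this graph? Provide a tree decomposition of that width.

Treewidth 4.
Bags: B1 = {a, d, g, h, i}  B2 = {a, d, f, g, i}  B3 = {a, b, g, h, i}  B4 = {b, c, g, h, i}  B5 = {b, c, e, g, h}
Tree: B1–B2, B1–B3, B3–B4, B4–B5

Every bag has size at most 5, so the width is 5 − 1 = 4 and tw(G) ≤ 4. On the other hand G contains the 5-clique {a, d, g, h, i}. A clique must lie in a single bag of any decomposition, so no decomposition can have width below 4. Therefore the treewidth is 4.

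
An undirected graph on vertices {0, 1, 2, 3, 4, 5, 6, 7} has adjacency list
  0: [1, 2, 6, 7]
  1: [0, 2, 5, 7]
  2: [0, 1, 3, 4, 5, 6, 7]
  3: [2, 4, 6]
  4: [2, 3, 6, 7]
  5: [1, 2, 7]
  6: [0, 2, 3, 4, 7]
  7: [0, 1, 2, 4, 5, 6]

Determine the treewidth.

A width-3 tree decomposition is:
Bags: B1 = {0, 2, 6, 7}  B2 = {2, 4, 6, 7}  B3 = {0, 1, 2, 7}  B4 = {1, 2, 5, 7}  B5 = {2, 3, 4, 6}
Tree: B1–B2, B1–B3, B3–B4, B2–B5
The largest bag has 4 vertices, giving width 3; this decomposition certifies tw(G) ≤ 3. On the other hand G contains the 4-clique {2, 3, 4, 6}. A clique must lie in a single bag of any decomposition, so no decomposition can have width below 3. Combining the bounds, tw(G) = 3.

3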